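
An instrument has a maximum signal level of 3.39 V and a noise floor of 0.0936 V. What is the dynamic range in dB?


Dynamic range = 20 * log10(Vmax / Vnoise).
DR = 20 * log10(3.39 / 0.0936)
DR = 20 * log10(36.22)
DR = 31.18 dB

31.18 dB


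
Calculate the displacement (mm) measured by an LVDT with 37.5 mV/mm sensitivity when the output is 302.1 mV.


Displacement = Vout / sensitivity.
d = 302.1 / 37.5
d = 8.056 mm

8.056 mm


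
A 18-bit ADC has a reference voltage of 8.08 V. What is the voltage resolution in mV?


The resolution (LSB) of an ADC is Vref / 2^n.
LSB = 8.08 / 2^18
LSB = 8.08 / 262144
LSB = 3.082e-05 V = 0.03082275 mV

0.03082275 mV


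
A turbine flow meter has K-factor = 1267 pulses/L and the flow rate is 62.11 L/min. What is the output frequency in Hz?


Frequency = K * Q / 60 (converting L/min to L/s).
f = 1267 * 62.11 / 60
f = 78693.37 / 60
f = 1311.56 Hz

1311.56 Hz


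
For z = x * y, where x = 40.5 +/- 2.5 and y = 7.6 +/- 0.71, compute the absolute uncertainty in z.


For a product z = x*y, the relative uncertainty is:
uz/z = sqrt((ux/x)^2 + (uy/y)^2)
Relative uncertainties: ux/x = 2.5/40.5 = 0.061728
uy/y = 0.71/7.6 = 0.093421
z = 40.5 * 7.6 = 307.8
uz = 307.8 * sqrt(0.061728^2 + 0.093421^2) = 34.465

34.465


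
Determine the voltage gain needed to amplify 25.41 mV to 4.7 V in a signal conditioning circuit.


Gain = Vout / Vin (converting to same units).
G = 4.7 V / 25.41 mV
G = 4700.0 mV / 25.41 mV
G = 184.97

184.97


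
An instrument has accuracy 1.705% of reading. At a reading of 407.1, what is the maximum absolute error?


Absolute error = (accuracy% / 100) * reading.
Error = (1.705 / 100) * 407.1
Error = 0.01705 * 407.1
Error = 6.9411

6.9411


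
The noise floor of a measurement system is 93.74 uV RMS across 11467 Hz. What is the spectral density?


Noise spectral density = Vrms / sqrt(BW).
NSD = 93.74 / sqrt(11467)
NSD = 93.74 / 107.0841
NSD = 0.8754 uV/sqrt(Hz)

0.8754 uV/sqrt(Hz)


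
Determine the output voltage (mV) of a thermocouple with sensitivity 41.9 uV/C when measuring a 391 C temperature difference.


The thermocouple output V = sensitivity * dT.
V = 41.9 uV/C * 391 C
V = 16382.9 uV
V = 16.383 mV

16.383 mV


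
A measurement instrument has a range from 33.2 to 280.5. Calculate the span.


Span = upper range - lower range.
Span = 280.5 - (33.2)
Span = 247.3

247.3


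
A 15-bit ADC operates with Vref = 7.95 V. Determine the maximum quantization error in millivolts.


The maximum quantization error is +/- LSB/2.
LSB = Vref / 2^n = 7.95 / 32768 = 0.00024261 V
Max error = LSB / 2 = 0.00024261 / 2 = 0.00012131 V
Max error = 0.1213 mV

0.1213 mV


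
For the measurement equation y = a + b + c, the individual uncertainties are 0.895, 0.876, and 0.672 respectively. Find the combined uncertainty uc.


For a sum of independent quantities, uc = sqrt(u1^2 + u2^2 + u3^2).
uc = sqrt(0.895^2 + 0.876^2 + 0.672^2)
uc = sqrt(0.801025 + 0.767376 + 0.451584)
uc = 1.4213

1.4213


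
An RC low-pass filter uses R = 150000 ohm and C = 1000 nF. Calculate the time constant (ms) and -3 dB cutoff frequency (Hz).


Time constant: tau = R * C.
tau = 150000 * 1.00e-06 = 0.15 s
tau = 150.0 ms
Cutoff frequency: fc = 1 / (2*pi*R*C).
fc = 1 / (2*pi*0.15) = 1.06 Hz

tau = 150.0 ms, fc = 1.06 Hz


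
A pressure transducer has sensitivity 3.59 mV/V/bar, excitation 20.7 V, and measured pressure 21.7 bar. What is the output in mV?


Output = sensitivity * Vex * P.
Vout = 3.59 * 20.7 * 21.7
Vout = 74.313 * 21.7
Vout = 1612.59 mV

1612.59 mV


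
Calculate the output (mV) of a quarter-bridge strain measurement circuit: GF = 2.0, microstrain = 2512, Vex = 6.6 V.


Quarter bridge output: Vout = (GF * epsilon * Vex) / 4.
Vout = (2.0 * 2512e-6 * 6.6) / 4
Vout = 0.0331584 / 4 V
Vout = 0.0082896 V = 8.2896 mV

8.2896 mV


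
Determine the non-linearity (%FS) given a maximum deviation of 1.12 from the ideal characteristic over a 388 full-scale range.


Linearity error = (max deviation / full scale) * 100%.
Linearity = (1.12 / 388) * 100
Linearity = 0.289 %FS

0.289 %FS


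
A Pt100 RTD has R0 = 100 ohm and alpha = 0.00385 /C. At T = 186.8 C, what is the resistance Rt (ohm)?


The RTD equation: Rt = R0 * (1 + alpha * T).
Rt = 100 * (1 + 0.00385 * 186.8)
Rt = 100 * (1 + 0.71918)
Rt = 100 * 1.71918
Rt = 171.918 ohm

171.918 ohm


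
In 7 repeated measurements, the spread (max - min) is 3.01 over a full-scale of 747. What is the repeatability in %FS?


Repeatability = (spread / full scale) * 100%.
R = (3.01 / 747) * 100
R = 0.403 %FS

0.403 %FS


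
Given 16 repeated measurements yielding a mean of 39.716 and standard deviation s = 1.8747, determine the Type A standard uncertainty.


The standard uncertainty for Type A evaluation is u = s / sqrt(n).
u = 1.8747 / sqrt(16)
u = 1.8747 / 4.0
u = 0.4687

0.4687


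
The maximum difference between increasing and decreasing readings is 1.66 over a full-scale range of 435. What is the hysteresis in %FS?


Hysteresis = (max difference / full scale) * 100%.
H = (1.66 / 435) * 100
H = 0.382 %FS

0.382 %FS


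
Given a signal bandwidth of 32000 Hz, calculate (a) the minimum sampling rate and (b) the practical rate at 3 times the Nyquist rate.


By Nyquist theorem, fs_min = 2 * fmax.
fs_min = 2 * 32000 = 64000 Hz
Practical rate = 3 * fs_min = 3 * 64000 = 192000 Hz

fs_min = 64000 Hz, fs_practical = 192000 Hz


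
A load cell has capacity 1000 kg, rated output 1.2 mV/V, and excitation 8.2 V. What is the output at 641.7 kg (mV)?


Vout = rated_output * Vex * (load / capacity).
Vout = 1.2 * 8.2 * (641.7 / 1000)
Vout = 1.2 * 8.2 * 0.6417
Vout = 6.314 mV

6.314 mV


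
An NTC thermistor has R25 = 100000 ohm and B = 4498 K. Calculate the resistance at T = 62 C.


NTC thermistor equation: Rt = R25 * exp(B * (1/T - 1/T25)).
T in Kelvin: 335.15 K, T25 = 298.15 K
1/T - 1/T25 = 1/335.15 - 1/298.15 = -0.00037028
B * (1/T - 1/T25) = 4498 * -0.00037028 = -1.6655
Rt = 100000 * exp(-1.6655) = 18909.4 ohm

18909.4 ohm


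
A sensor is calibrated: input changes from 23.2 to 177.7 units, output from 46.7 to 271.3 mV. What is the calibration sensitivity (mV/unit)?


Sensitivity = (y2 - y1) / (x2 - x1).
S = (271.3 - 46.7) / (177.7 - 23.2)
S = 224.6 / 154.5
S = 1.4537 mV/unit

1.4537 mV/unit


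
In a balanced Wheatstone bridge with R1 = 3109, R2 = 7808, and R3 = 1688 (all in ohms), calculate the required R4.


At balance: R1*R4 = R2*R3, so R4 = R2*R3/R1.
R4 = 7808 * 1688 / 3109
R4 = 13179904 / 3109
R4 = 4239.27 ohm

4239.27 ohm


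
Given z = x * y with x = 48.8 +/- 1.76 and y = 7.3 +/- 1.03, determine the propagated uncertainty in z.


For a product z = x*y, the relative uncertainty is:
uz/z = sqrt((ux/x)^2 + (uy/y)^2)
Relative uncertainties: ux/x = 1.76/48.8 = 0.036066
uy/y = 1.03/7.3 = 0.141096
z = 48.8 * 7.3 = 356.2
uz = 356.2 * sqrt(0.036066^2 + 0.141096^2) = 51.88

51.88


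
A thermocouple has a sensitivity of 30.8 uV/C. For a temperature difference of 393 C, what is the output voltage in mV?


The thermocouple output V = sensitivity * dT.
V = 30.8 uV/C * 393 C
V = 12104.4 uV
V = 12.104 mV

12.104 mV


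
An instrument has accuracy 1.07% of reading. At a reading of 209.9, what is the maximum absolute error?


Absolute error = (accuracy% / 100) * reading.
Error = (1.07 / 100) * 209.9
Error = 0.0107 * 209.9
Error = 2.2459

2.2459


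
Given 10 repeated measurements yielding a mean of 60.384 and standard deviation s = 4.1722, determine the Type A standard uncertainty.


The standard uncertainty for Type A evaluation is u = s / sqrt(n).
u = 4.1722 / sqrt(10)
u = 4.1722 / 3.1623
u = 1.3194

1.3194


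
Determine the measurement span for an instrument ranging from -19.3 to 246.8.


Span = upper range - lower range.
Span = 246.8 - (-19.3)
Span = 266.1

266.1


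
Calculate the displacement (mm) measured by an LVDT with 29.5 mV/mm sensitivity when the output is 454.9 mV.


Displacement = Vout / sensitivity.
d = 454.9 / 29.5
d = 15.42 mm

15.42 mm


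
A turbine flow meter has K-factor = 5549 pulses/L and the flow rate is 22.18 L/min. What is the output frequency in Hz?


Frequency = K * Q / 60 (converting L/min to L/s).
f = 5549 * 22.18 / 60
f = 123076.82 / 60
f = 2051.28 Hz

2051.28 Hz


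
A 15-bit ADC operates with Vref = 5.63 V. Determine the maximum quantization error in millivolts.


The maximum quantization error is +/- LSB/2.
LSB = Vref / 2^n = 5.63 / 32768 = 0.00017181 V
Max error = LSB / 2 = 0.00017181 / 2 = 8.591e-05 V
Max error = 0.0859 mV

0.0859 mV


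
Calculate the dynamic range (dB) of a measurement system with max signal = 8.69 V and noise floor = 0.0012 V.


Dynamic range = 20 * log10(Vmax / Vnoise).
DR = 20 * log10(8.69 / 0.0012)
DR = 20 * log10(7241.67)
DR = 77.2 dB

77.2 dB


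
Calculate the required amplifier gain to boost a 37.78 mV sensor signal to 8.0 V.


Gain = Vout / Vin (converting to same units).
G = 8.0 V / 37.78 mV
G = 8000.0 mV / 37.78 mV
G = 211.75

211.75


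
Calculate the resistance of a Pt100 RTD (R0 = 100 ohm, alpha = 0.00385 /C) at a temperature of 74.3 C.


The RTD equation: Rt = R0 * (1 + alpha * T).
Rt = 100 * (1 + 0.00385 * 74.3)
Rt = 100 * (1 + 0.286055)
Rt = 100 * 1.286055
Rt = 128.606 ohm

128.606 ohm


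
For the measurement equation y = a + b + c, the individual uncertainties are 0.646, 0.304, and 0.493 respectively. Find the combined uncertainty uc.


For a sum of independent quantities, uc = sqrt(u1^2 + u2^2 + u3^2).
uc = sqrt(0.646^2 + 0.304^2 + 0.493^2)
uc = sqrt(0.417316 + 0.092416 + 0.243049)
uc = 0.8676

0.8676


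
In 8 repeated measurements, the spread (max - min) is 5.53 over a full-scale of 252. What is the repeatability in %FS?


Repeatability = (spread / full scale) * 100%.
R = (5.53 / 252) * 100
R = 2.194 %FS

2.194 %FS


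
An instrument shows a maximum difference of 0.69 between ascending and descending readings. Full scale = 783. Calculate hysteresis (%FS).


Hysteresis = (max difference / full scale) * 100%.
H = (0.69 / 783) * 100
H = 0.088 %FS

0.088 %FS


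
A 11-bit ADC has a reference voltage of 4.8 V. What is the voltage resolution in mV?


The resolution (LSB) of an ADC is Vref / 2^n.
LSB = 4.8 / 2^11
LSB = 4.8 / 2048
LSB = 0.00234375 V = 2.34375 mV

2.34375 mV


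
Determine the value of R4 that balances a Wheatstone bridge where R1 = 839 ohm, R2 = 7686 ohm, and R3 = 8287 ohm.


At balance: R1*R4 = R2*R3, so R4 = R2*R3/R1.
R4 = 7686 * 8287 / 839
R4 = 63693882 / 839
R4 = 75916.43 ohm

75916.43 ohm


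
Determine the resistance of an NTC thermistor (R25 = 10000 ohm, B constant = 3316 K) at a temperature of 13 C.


NTC thermistor equation: Rt = R25 * exp(B * (1/T - 1/T25)).
T in Kelvin: 286.15 K, T25 = 298.15 K
1/T - 1/T25 = 1/286.15 - 1/298.15 = 0.00014065
B * (1/T - 1/T25) = 3316 * 0.00014065 = 0.4664
Rt = 10000 * exp(0.4664) = 15942.6 ohm

15942.6 ohm


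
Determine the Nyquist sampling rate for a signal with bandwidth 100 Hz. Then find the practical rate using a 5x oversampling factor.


By Nyquist theorem, fs_min = 2 * fmax.
fs_min = 2 * 100 = 200 Hz
Practical rate = 5 * fs_min = 5 * 200 = 1000 Hz

fs_min = 200 Hz, fs_practical = 1000 Hz


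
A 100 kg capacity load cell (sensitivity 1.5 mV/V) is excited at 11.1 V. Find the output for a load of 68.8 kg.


Vout = rated_output * Vex * (load / capacity).
Vout = 1.5 * 11.1 * (68.8 / 100)
Vout = 1.5 * 11.1 * 0.688
Vout = 11.455 mV

11.455 mV


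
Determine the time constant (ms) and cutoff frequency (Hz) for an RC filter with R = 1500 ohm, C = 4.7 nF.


Time constant: tau = R * C.
tau = 1500 * 4.70e-09 = 7.05e-06 s
tau = 0.0071 ms
Cutoff frequency: fc = 1 / (2*pi*R*C).
fc = 1 / (2*pi*7.05e-06) = 22575.17 Hz

tau = 0.0071 ms, fc = 22575.17 Hz


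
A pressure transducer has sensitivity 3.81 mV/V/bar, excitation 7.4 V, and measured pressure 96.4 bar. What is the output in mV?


Output = sensitivity * Vex * P.
Vout = 3.81 * 7.4 * 96.4
Vout = 28.194 * 96.4
Vout = 2717.9 mV

2717.9 mV


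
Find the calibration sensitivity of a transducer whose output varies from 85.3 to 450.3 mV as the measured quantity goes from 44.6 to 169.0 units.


Sensitivity = (y2 - y1) / (x2 - x1).
S = (450.3 - 85.3) / (169.0 - 44.6)
S = 365.0 / 124.4
S = 2.9341 mV/unit

2.9341 mV/unit


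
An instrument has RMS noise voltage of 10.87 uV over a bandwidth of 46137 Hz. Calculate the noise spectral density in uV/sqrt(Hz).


Noise spectral density = Vrms / sqrt(BW).
NSD = 10.87 / sqrt(46137)
NSD = 10.87 / 214.7953
NSD = 0.0506 uV/sqrt(Hz)

0.0506 uV/sqrt(Hz)


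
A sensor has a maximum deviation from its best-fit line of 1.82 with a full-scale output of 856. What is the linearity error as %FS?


Linearity error = (max deviation / full scale) * 100%.
Linearity = (1.82 / 856) * 100
Linearity = 0.213 %FS

0.213 %FS


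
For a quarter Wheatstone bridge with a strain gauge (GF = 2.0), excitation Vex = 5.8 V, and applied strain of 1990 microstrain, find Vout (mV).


Quarter bridge output: Vout = (GF * epsilon * Vex) / 4.
Vout = (2.0 * 1990e-6 * 5.8) / 4
Vout = 0.023084 / 4 V
Vout = 0.005771 V = 5.771 mV

5.771 mV


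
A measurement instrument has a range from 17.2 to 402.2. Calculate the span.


Span = upper range - lower range.
Span = 402.2 - (17.2)
Span = 385.0

385.0


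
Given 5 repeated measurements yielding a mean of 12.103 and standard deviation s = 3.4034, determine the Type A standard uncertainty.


The standard uncertainty for Type A evaluation is u = s / sqrt(n).
u = 3.4034 / sqrt(5)
u = 3.4034 / 2.2361
u = 1.522

1.522


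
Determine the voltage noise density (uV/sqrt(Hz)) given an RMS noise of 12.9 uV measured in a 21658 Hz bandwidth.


Noise spectral density = Vrms / sqrt(BW).
NSD = 12.9 / sqrt(21658)
NSD = 12.9 / 147.1666
NSD = 0.0877 uV/sqrt(Hz)

0.0877 uV/sqrt(Hz)


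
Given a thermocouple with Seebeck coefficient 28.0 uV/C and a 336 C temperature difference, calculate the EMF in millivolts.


The thermocouple output V = sensitivity * dT.
V = 28.0 uV/C * 336 C
V = 9408.0 uV
V = 9.408 mV

9.408 mV


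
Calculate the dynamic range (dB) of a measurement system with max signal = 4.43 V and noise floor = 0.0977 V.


Dynamic range = 20 * log10(Vmax / Vnoise).
DR = 20 * log10(4.43 / 0.0977)
DR = 20 * log10(45.34)
DR = 33.13 dB

33.13 dB


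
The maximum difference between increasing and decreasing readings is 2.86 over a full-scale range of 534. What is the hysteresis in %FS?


Hysteresis = (max difference / full scale) * 100%.
H = (2.86 / 534) * 100
H = 0.536 %FS

0.536 %FS


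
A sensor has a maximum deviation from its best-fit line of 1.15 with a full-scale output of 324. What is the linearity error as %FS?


Linearity error = (max deviation / full scale) * 100%.
Linearity = (1.15 / 324) * 100
Linearity = 0.355 %FS

0.355 %FS


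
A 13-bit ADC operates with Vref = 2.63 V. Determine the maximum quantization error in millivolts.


The maximum quantization error is +/- LSB/2.
LSB = Vref / 2^n = 2.63 / 8192 = 0.00032104 V
Max error = LSB / 2 = 0.00032104 / 2 = 0.00016052 V
Max error = 0.1605 mV

0.1605 mV


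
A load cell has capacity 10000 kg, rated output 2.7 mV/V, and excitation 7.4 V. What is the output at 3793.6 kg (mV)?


Vout = rated_output * Vex * (load / capacity).
Vout = 2.7 * 7.4 * (3793.6 / 10000)
Vout = 2.7 * 7.4 * 0.37936
Vout = 7.58 mV

7.58 mV


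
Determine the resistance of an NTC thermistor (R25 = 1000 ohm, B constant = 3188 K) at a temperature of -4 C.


NTC thermistor equation: Rt = R25 * exp(B * (1/T - 1/T25)).
T in Kelvin: 269.15 K, T25 = 298.15 K
1/T - 1/T25 = 1/269.15 - 1/298.15 = 0.00036138
B * (1/T - 1/T25) = 3188 * 0.00036138 = 1.1521
Rt = 1000 * exp(1.1521) = 3164.8 ohm

3164.8 ohm


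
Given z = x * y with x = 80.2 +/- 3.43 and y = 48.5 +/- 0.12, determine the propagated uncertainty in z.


For a product z = x*y, the relative uncertainty is:
uz/z = sqrt((ux/x)^2 + (uy/y)^2)
Relative uncertainties: ux/x = 3.43/80.2 = 0.042768
uy/y = 0.12/48.5 = 0.002474
z = 80.2 * 48.5 = 3889.7
uz = 3889.7 * sqrt(0.042768^2 + 0.002474^2) = 166.633

166.633


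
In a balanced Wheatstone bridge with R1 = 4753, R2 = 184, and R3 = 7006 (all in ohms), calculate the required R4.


At balance: R1*R4 = R2*R3, so R4 = R2*R3/R1.
R4 = 184 * 7006 / 4753
R4 = 1289104 / 4753
R4 = 271.22 ohm

271.22 ohm


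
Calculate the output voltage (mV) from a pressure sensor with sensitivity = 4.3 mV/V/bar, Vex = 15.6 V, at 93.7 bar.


Output = sensitivity * Vex * P.
Vout = 4.3 * 15.6 * 93.7
Vout = 67.08 * 93.7
Vout = 6285.4 mV

6285.4 mV


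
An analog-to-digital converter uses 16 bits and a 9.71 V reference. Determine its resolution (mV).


The resolution (LSB) of an ADC is Vref / 2^n.
LSB = 9.71 / 2^16
LSB = 9.71 / 65536
LSB = 0.00014816 V = 0.14816284 mV

0.14816284 mV


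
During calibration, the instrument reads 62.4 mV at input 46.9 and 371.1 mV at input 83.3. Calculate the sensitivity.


Sensitivity = (y2 - y1) / (x2 - x1).
S = (371.1 - 62.4) / (83.3 - 46.9)
S = 308.7 / 36.4
S = 8.4808 mV/unit

8.4808 mV/unit


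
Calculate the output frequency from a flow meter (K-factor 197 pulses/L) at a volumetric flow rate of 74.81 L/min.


Frequency = K * Q / 60 (converting L/min to L/s).
f = 197 * 74.81 / 60
f = 14737.57 / 60
f = 245.63 Hz

245.63 Hz


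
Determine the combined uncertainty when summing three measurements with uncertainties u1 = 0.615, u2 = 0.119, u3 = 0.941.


For a sum of independent quantities, uc = sqrt(u1^2 + u2^2 + u3^2).
uc = sqrt(0.615^2 + 0.119^2 + 0.941^2)
uc = sqrt(0.378225 + 0.014161 + 0.885481)
uc = 1.1304

1.1304


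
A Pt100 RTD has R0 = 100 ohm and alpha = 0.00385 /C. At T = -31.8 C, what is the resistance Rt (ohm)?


The RTD equation: Rt = R0 * (1 + alpha * T).
Rt = 100 * (1 + 0.00385 * -31.8)
Rt = 100 * (1 + -0.12243)
Rt = 100 * 0.87757
Rt = 87.757 ohm

87.757 ohm


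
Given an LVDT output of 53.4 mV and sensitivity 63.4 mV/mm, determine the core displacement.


Displacement = Vout / sensitivity.
d = 53.4 / 63.4
d = 0.842 mm

0.842 mm


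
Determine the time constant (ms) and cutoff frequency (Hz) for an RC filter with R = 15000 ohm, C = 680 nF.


Time constant: tau = R * C.
tau = 15000 * 6.80e-07 = 0.0102 s
tau = 10.2 ms
Cutoff frequency: fc = 1 / (2*pi*R*C).
fc = 1 / (2*pi*0.0102) = 15.6 Hz

tau = 10.2 ms, fc = 15.6 Hz


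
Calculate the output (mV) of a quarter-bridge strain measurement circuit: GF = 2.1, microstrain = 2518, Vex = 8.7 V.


Quarter bridge output: Vout = (GF * epsilon * Vex) / 4.
Vout = (2.1 * 2518e-6 * 8.7) / 4
Vout = 0.04600386 / 4 V
Vout = 0.01150096 V = 11.501 mV

11.501 mV


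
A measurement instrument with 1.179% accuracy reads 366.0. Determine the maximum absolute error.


Absolute error = (accuracy% / 100) * reading.
Error = (1.179 / 100) * 366.0
Error = 0.01179 * 366.0
Error = 4.3151

4.3151


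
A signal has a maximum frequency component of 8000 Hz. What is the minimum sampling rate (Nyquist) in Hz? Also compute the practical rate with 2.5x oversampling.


By Nyquist theorem, fs_min = 2 * fmax.
fs_min = 2 * 8000 = 16000 Hz
Practical rate = 2.5 * fs_min = 2.5 * 16000 = 40000 Hz

fs_min = 16000 Hz, fs_practical = 40000 Hz


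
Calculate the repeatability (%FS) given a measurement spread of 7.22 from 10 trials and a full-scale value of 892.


Repeatability = (spread / full scale) * 100%.
R = (7.22 / 892) * 100
R = 0.809 %FS

0.809 %FS


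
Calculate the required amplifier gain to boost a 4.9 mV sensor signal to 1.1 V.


Gain = Vout / Vin (converting to same units).
G = 1.1 V / 4.9 mV
G = 1100.0 mV / 4.9 mV
G = 224.49

224.49


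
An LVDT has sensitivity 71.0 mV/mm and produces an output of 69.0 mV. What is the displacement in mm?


Displacement = Vout / sensitivity.
d = 69.0 / 71.0
d = 0.972 mm

0.972 mm


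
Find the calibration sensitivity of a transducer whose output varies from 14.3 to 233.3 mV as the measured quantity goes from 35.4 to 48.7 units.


Sensitivity = (y2 - y1) / (x2 - x1).
S = (233.3 - 14.3) / (48.7 - 35.4)
S = 219.0 / 13.3
S = 16.4662 mV/unit

16.4662 mV/unit


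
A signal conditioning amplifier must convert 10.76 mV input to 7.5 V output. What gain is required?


Gain = Vout / Vin (converting to same units).
G = 7.5 V / 10.76 mV
G = 7500.0 mV / 10.76 mV
G = 697.03

697.03


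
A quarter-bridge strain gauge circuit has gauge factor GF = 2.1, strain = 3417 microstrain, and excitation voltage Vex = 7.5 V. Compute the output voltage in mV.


Quarter bridge output: Vout = (GF * epsilon * Vex) / 4.
Vout = (2.1 * 3417e-6 * 7.5) / 4
Vout = 0.05381775 / 4 V
Vout = 0.01345444 V = 13.4544 mV

13.4544 mV


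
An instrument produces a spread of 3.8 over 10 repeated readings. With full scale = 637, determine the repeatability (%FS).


Repeatability = (spread / full scale) * 100%.
R = (3.8 / 637) * 100
R = 0.597 %FS

0.597 %FS


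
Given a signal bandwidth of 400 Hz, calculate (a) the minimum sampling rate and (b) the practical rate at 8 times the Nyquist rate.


By Nyquist theorem, fs_min = 2 * fmax.
fs_min = 2 * 400 = 800 Hz
Practical rate = 8 * fs_min = 8 * 800 = 6400 Hz

fs_min = 800 Hz, fs_practical = 6400 Hz


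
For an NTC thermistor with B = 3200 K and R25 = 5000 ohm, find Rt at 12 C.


NTC thermistor equation: Rt = R25 * exp(B * (1/T - 1/T25)).
T in Kelvin: 285.15 K, T25 = 298.15 K
1/T - 1/T25 = 1/285.15 - 1/298.15 = 0.00015291
B * (1/T - 1/T25) = 3200 * 0.00015291 = 0.4893
Rt = 5000 * exp(0.4893) = 8156.0 ohm

8156.0 ohm


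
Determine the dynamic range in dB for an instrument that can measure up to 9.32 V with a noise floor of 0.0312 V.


Dynamic range = 20 * log10(Vmax / Vnoise).
DR = 20 * log10(9.32 / 0.0312)
DR = 20 * log10(298.72)
DR = 49.51 dB

49.51 dB


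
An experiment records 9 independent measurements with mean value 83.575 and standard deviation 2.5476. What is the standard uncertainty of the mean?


The standard uncertainty for Type A evaluation is u = s / sqrt(n).
u = 2.5476 / sqrt(9)
u = 2.5476 / 3.0
u = 0.8492

0.8492


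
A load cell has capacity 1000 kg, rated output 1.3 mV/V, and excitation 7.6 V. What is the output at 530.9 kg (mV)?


Vout = rated_output * Vex * (load / capacity).
Vout = 1.3 * 7.6 * (530.9 / 1000)
Vout = 1.3 * 7.6 * 0.5309
Vout = 5.245 mV

5.245 mV


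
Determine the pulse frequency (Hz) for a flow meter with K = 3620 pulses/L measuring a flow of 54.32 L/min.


Frequency = K * Q / 60 (converting L/min to L/s).
f = 3620 * 54.32 / 60
f = 196638.4 / 60
f = 3277.31 Hz

3277.31 Hz


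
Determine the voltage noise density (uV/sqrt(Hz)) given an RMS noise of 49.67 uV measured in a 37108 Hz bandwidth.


Noise spectral density = Vrms / sqrt(BW).
NSD = 49.67 / sqrt(37108)
NSD = 49.67 / 192.6344
NSD = 0.2578 uV/sqrt(Hz)

0.2578 uV/sqrt(Hz)


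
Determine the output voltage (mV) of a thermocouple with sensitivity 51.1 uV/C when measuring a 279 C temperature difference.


The thermocouple output V = sensitivity * dT.
V = 51.1 uV/C * 279 C
V = 14256.9 uV
V = 14.257 mV

14.257 mV


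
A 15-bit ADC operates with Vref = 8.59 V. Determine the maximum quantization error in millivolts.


The maximum quantization error is +/- LSB/2.
LSB = Vref / 2^n = 8.59 / 32768 = 0.00026215 V
Max error = LSB / 2 = 0.00026215 / 2 = 0.00013107 V
Max error = 0.1311 mV

0.1311 mV


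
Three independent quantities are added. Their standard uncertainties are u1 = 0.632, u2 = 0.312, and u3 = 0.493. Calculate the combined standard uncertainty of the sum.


For a sum of independent quantities, uc = sqrt(u1^2 + u2^2 + u3^2).
uc = sqrt(0.632^2 + 0.312^2 + 0.493^2)
uc = sqrt(0.399424 + 0.097344 + 0.243049)
uc = 0.8601

0.8601


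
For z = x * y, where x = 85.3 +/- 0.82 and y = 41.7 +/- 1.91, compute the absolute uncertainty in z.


For a product z = x*y, the relative uncertainty is:
uz/z = sqrt((ux/x)^2 + (uy/y)^2)
Relative uncertainties: ux/x = 0.82/85.3 = 0.009613
uy/y = 1.91/41.7 = 0.045803
z = 85.3 * 41.7 = 3557.0
uz = 3557.0 * sqrt(0.009613^2 + 0.045803^2) = 166.473

166.473


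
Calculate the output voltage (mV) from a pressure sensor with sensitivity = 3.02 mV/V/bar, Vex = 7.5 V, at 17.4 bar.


Output = sensitivity * Vex * P.
Vout = 3.02 * 7.5 * 17.4
Vout = 22.65 * 17.4
Vout = 394.11 mV

394.11 mV


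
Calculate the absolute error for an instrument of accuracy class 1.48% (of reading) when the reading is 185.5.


Absolute error = (accuracy% / 100) * reading.
Error = (1.48 / 100) * 185.5
Error = 0.0148 * 185.5
Error = 2.7454

2.7454


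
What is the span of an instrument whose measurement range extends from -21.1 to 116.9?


Span = upper range - lower range.
Span = 116.9 - (-21.1)
Span = 138.0

138.0


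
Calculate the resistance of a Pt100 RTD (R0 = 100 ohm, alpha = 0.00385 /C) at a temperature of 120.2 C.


The RTD equation: Rt = R0 * (1 + alpha * T).
Rt = 100 * (1 + 0.00385 * 120.2)
Rt = 100 * (1 + 0.46277)
Rt = 100 * 1.46277
Rt = 146.277 ohm

146.277 ohm


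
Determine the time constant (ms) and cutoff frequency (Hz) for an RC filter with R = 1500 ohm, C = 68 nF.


Time constant: tau = R * C.
tau = 1500 * 6.80e-08 = 0.000102 s
tau = 0.102 ms
Cutoff frequency: fc = 1 / (2*pi*R*C).
fc = 1 / (2*pi*0.000102) = 1560.34 Hz

tau = 0.102 ms, fc = 1560.34 Hz


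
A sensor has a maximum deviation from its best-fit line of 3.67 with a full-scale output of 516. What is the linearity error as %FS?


Linearity error = (max deviation / full scale) * 100%.
Linearity = (3.67 / 516) * 100
Linearity = 0.711 %FS

0.711 %FS


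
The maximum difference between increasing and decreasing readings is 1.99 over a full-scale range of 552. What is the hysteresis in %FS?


Hysteresis = (max difference / full scale) * 100%.
H = (1.99 / 552) * 100
H = 0.361 %FS

0.361 %FS


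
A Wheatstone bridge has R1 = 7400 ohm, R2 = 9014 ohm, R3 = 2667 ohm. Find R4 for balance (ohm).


At balance: R1*R4 = R2*R3, so R4 = R2*R3/R1.
R4 = 9014 * 2667 / 7400
R4 = 24040338 / 7400
R4 = 3248.69 ohm

3248.69 ohm


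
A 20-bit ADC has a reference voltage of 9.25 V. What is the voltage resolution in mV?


The resolution (LSB) of an ADC is Vref / 2^n.
LSB = 9.25 / 2^20
LSB = 9.25 / 1048576
LSB = 8.82e-06 V = 0.00882149 mV

0.00882149 mV


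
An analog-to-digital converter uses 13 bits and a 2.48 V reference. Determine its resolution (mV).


The resolution (LSB) of an ADC is Vref / 2^n.
LSB = 2.48 / 2^13
LSB = 2.48 / 8192
LSB = 0.00030273 V = 0.30273438 mV

0.30273438 mV


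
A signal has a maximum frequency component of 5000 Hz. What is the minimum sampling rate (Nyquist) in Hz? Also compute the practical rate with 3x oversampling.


By Nyquist theorem, fs_min = 2 * fmax.
fs_min = 2 * 5000 = 10000 Hz
Practical rate = 3 * fs_min = 3 * 10000 = 30000 Hz

fs_min = 10000 Hz, fs_practical = 30000 Hz


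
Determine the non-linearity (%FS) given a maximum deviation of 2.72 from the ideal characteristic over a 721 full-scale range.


Linearity error = (max deviation / full scale) * 100%.
Linearity = (2.72 / 721) * 100
Linearity = 0.377 %FS

0.377 %FS


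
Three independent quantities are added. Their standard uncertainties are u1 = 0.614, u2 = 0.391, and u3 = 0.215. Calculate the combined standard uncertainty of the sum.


For a sum of independent quantities, uc = sqrt(u1^2 + u2^2 + u3^2).
uc = sqrt(0.614^2 + 0.391^2 + 0.215^2)
uc = sqrt(0.376996 + 0.152881 + 0.046225)
uc = 0.759

0.759


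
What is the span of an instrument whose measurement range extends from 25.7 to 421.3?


Span = upper range - lower range.
Span = 421.3 - (25.7)
Span = 395.6

395.6


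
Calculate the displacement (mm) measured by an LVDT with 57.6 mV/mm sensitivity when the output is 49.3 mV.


Displacement = Vout / sensitivity.
d = 49.3 / 57.6
d = 0.856 mm

0.856 mm


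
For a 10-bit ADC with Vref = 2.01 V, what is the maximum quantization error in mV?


The maximum quantization error is +/- LSB/2.
LSB = Vref / 2^n = 2.01 / 1024 = 0.00196289 V
Max error = LSB / 2 = 0.00196289 / 2 = 0.00098145 V
Max error = 0.9814 mV

0.9814 mV


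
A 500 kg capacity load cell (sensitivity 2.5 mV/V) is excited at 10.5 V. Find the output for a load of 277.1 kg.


Vout = rated_output * Vex * (load / capacity).
Vout = 2.5 * 10.5 * (277.1 / 500)
Vout = 2.5 * 10.5 * 0.5542
Vout = 14.548 mV

14.548 mV


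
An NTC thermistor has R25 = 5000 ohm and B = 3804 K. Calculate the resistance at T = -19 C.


NTC thermistor equation: Rt = R25 * exp(B * (1/T - 1/T25)).
T in Kelvin: 254.15 K, T25 = 298.15 K
1/T - 1/T25 = 1/254.15 - 1/298.15 = 0.00058067
B * (1/T - 1/T25) = 3804 * 0.00058067 = 2.2089
Rt = 5000 * exp(2.2089) = 45526.7 ohm

45526.7 ohm


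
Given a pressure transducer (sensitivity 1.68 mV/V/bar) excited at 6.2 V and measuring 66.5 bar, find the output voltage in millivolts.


Output = sensitivity * Vex * P.
Vout = 1.68 * 6.2 * 66.5
Vout = 10.416 * 66.5
Vout = 692.66 mV

692.66 mV


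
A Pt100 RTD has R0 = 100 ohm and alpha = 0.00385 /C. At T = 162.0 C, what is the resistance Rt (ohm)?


The RTD equation: Rt = R0 * (1 + alpha * T).
Rt = 100 * (1 + 0.00385 * 162.0)
Rt = 100 * (1 + 0.6237)
Rt = 100 * 1.6237
Rt = 162.37 ohm

162.37 ohm


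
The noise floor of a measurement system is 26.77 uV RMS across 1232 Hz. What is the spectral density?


Noise spectral density = Vrms / sqrt(BW).
NSD = 26.77 / sqrt(1232)
NSD = 26.77 / 35.0999
NSD = 0.7627 uV/sqrt(Hz)

0.7627 uV/sqrt(Hz)


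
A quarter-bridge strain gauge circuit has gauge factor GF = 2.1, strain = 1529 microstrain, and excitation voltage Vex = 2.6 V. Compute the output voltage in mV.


Quarter bridge output: Vout = (GF * epsilon * Vex) / 4.
Vout = (2.1 * 1529e-6 * 2.6) / 4
Vout = 0.00834834 / 4 V
Vout = 0.00208709 V = 2.0871 mV

2.0871 mV


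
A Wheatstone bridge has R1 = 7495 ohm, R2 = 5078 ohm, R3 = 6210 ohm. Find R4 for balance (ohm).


At balance: R1*R4 = R2*R3, so R4 = R2*R3/R1.
R4 = 5078 * 6210 / 7495
R4 = 31534380 / 7495
R4 = 4207.39 ohm

4207.39 ohm


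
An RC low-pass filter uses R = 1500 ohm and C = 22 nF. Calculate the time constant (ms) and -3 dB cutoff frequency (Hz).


Time constant: tau = R * C.
tau = 1500 * 2.20e-08 = 3.3e-05 s
tau = 0.033 ms
Cutoff frequency: fc = 1 / (2*pi*R*C).
fc = 1 / (2*pi*3.3e-05) = 4822.88 Hz

tau = 0.033 ms, fc = 4822.88 Hz


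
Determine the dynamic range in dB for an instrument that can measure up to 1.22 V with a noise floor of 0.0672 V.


Dynamic range = 20 * log10(Vmax / Vnoise).
DR = 20 * log10(1.22 / 0.0672)
DR = 20 * log10(18.15)
DR = 25.18 dB

25.18 dB


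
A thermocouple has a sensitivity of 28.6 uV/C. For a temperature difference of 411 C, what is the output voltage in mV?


The thermocouple output V = sensitivity * dT.
V = 28.6 uV/C * 411 C
V = 11754.6 uV
V = 11.755 mV

11.755 mV


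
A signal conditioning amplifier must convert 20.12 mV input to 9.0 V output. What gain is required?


Gain = Vout / Vin (converting to same units).
G = 9.0 V / 20.12 mV
G = 9000.0 mV / 20.12 mV
G = 447.32

447.32


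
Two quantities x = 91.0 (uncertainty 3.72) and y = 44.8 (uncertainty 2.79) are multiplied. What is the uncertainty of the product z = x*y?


For a product z = x*y, the relative uncertainty is:
uz/z = sqrt((ux/x)^2 + (uy/y)^2)
Relative uncertainties: ux/x = 3.72/91.0 = 0.040879
uy/y = 2.79/44.8 = 0.062277
z = 91.0 * 44.8 = 4076.8
uz = 4076.8 * sqrt(0.040879^2 + 0.062277^2) = 303.701

303.701


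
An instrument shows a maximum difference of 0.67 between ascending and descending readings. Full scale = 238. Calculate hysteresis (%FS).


Hysteresis = (max difference / full scale) * 100%.
H = (0.67 / 238) * 100
H = 0.282 %FS

0.282 %FS


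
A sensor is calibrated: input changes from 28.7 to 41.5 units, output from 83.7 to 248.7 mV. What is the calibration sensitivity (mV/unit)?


Sensitivity = (y2 - y1) / (x2 - x1).
S = (248.7 - 83.7) / (41.5 - 28.7)
S = 165.0 / 12.8
S = 12.8906 mV/unit

12.8906 mV/unit


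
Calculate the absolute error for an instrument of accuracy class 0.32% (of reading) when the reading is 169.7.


Absolute error = (accuracy% / 100) * reading.
Error = (0.32 / 100) * 169.7
Error = 0.0032 * 169.7
Error = 0.543

0.543


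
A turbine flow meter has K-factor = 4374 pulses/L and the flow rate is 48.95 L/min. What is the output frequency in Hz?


Frequency = K * Q / 60 (converting L/min to L/s).
f = 4374 * 48.95 / 60
f = 214107.3 / 60
f = 3568.46 Hz

3568.46 Hz


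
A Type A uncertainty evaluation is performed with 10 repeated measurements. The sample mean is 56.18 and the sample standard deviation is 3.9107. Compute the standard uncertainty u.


The standard uncertainty for Type A evaluation is u = s / sqrt(n).
u = 3.9107 / sqrt(10)
u = 3.9107 / 3.1623
u = 1.2367

1.2367


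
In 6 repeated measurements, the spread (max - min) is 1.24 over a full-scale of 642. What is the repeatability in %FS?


Repeatability = (spread / full scale) * 100%.
R = (1.24 / 642) * 100
R = 0.193 %FS

0.193 %FS


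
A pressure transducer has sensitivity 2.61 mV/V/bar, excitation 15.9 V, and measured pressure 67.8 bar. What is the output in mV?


Output = sensitivity * Vex * P.
Vout = 2.61 * 15.9 * 67.8
Vout = 41.499 * 67.8
Vout = 2813.63 mV

2813.63 mV


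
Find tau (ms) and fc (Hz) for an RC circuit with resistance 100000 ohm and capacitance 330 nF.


Time constant: tau = R * C.
tau = 100000 * 3.30e-07 = 0.033 s
tau = 33.0 ms
Cutoff frequency: fc = 1 / (2*pi*R*C).
fc = 1 / (2*pi*0.033) = 4.82 Hz

tau = 33.0 ms, fc = 4.82 Hz


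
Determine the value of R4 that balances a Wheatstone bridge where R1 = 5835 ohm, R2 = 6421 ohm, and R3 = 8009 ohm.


At balance: R1*R4 = R2*R3, so R4 = R2*R3/R1.
R4 = 6421 * 8009 / 5835
R4 = 51425789 / 5835
R4 = 8813.33 ohm

8813.33 ohm


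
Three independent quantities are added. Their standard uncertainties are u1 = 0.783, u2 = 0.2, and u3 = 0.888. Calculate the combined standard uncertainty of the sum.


For a sum of independent quantities, uc = sqrt(u1^2 + u2^2 + u3^2).
uc = sqrt(0.783^2 + 0.2^2 + 0.888^2)
uc = sqrt(0.613089 + 0.04 + 0.788544)
uc = 1.2007

1.2007


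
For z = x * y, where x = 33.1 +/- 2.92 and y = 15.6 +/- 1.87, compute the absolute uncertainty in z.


For a product z = x*y, the relative uncertainty is:
uz/z = sqrt((ux/x)^2 + (uy/y)^2)
Relative uncertainties: ux/x = 2.92/33.1 = 0.088218
uy/y = 1.87/15.6 = 0.119872
z = 33.1 * 15.6 = 516.4
uz = 516.4 * sqrt(0.088218^2 + 0.119872^2) = 76.852

76.852


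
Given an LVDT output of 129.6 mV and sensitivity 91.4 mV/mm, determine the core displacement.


Displacement = Vout / sensitivity.
d = 129.6 / 91.4
d = 1.418 mm

1.418 mm


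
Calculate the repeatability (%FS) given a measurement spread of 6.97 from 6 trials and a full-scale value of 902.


Repeatability = (spread / full scale) * 100%.
R = (6.97 / 902) * 100
R = 0.773 %FS

0.773 %FS


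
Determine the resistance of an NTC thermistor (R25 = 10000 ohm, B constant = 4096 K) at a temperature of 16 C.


NTC thermistor equation: Rt = R25 * exp(B * (1/T - 1/T25)).
T in Kelvin: 289.15 K, T25 = 298.15 K
1/T - 1/T25 = 1/289.15 - 1/298.15 = 0.0001044
B * (1/T - 1/T25) = 4096 * 0.0001044 = 0.4276
Rt = 10000 * exp(0.4276) = 15335.8 ohm

15335.8 ohm


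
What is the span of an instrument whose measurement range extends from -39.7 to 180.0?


Span = upper range - lower range.
Span = 180.0 - (-39.7)
Span = 219.7

219.7


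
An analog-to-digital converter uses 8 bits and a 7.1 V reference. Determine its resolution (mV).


The resolution (LSB) of an ADC is Vref / 2^n.
LSB = 7.1 / 2^8
LSB = 7.1 / 256
LSB = 0.02773437 V = 27.734375 mV

27.734375 mV


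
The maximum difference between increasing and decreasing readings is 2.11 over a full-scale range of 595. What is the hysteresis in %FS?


Hysteresis = (max difference / full scale) * 100%.
H = (2.11 / 595) * 100
H = 0.355 %FS

0.355 %FS


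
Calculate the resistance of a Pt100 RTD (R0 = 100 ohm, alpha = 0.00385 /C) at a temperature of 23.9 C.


The RTD equation: Rt = R0 * (1 + alpha * T).
Rt = 100 * (1 + 0.00385 * 23.9)
Rt = 100 * (1 + 0.092015)
Rt = 100 * 1.092015
Rt = 109.201 ohm

109.201 ohm


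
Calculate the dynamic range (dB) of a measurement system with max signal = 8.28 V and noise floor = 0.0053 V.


Dynamic range = 20 * log10(Vmax / Vnoise).
DR = 20 * log10(8.28 / 0.0053)
DR = 20 * log10(1562.26)
DR = 63.88 dB

63.88 dB


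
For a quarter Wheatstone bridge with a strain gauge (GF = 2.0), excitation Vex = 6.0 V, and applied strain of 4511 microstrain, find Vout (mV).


Quarter bridge output: Vout = (GF * epsilon * Vex) / 4.
Vout = (2.0 * 4511e-6 * 6.0) / 4
Vout = 0.054132 / 4 V
Vout = 0.013533 V = 13.533 mV

13.533 mV


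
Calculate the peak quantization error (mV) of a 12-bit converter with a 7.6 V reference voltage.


The maximum quantization error is +/- LSB/2.
LSB = Vref / 2^n = 7.6 / 4096 = 0.00185547 V
Max error = LSB / 2 = 0.00185547 / 2 = 0.00092773 V
Max error = 0.9277 mV

0.9277 mV


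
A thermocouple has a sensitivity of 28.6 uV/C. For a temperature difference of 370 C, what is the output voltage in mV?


The thermocouple output V = sensitivity * dT.
V = 28.6 uV/C * 370 C
V = 10582.0 uV
V = 10.582 mV

10.582 mV


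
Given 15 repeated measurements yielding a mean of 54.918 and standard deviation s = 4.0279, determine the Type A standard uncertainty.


The standard uncertainty for Type A evaluation is u = s / sqrt(n).
u = 4.0279 / sqrt(15)
u = 4.0279 / 3.873
u = 1.04

1.04


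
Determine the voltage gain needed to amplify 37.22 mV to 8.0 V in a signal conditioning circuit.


Gain = Vout / Vin (converting to same units).
G = 8.0 V / 37.22 mV
G = 8000.0 mV / 37.22 mV
G = 214.94

214.94


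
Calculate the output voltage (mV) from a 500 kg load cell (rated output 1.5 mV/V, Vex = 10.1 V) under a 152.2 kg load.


Vout = rated_output * Vex * (load / capacity).
Vout = 1.5 * 10.1 * (152.2 / 500)
Vout = 1.5 * 10.1 * 0.3044
Vout = 4.612 mV

4.612 mV


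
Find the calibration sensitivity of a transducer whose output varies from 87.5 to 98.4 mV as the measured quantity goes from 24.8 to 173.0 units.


Sensitivity = (y2 - y1) / (x2 - x1).
S = (98.4 - 87.5) / (173.0 - 24.8)
S = 10.9 / 148.2
S = 0.0735 mV/unit

0.0735 mV/unit


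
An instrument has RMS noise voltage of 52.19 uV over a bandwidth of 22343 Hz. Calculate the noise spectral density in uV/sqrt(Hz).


Noise spectral density = Vrms / sqrt(BW).
NSD = 52.19 / sqrt(22343)
NSD = 52.19 / 149.4758
NSD = 0.3492 uV/sqrt(Hz)

0.3492 uV/sqrt(Hz)


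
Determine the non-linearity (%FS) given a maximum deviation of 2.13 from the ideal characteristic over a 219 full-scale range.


Linearity error = (max deviation / full scale) * 100%.
Linearity = (2.13 / 219) * 100
Linearity = 0.973 %FS

0.973 %FS


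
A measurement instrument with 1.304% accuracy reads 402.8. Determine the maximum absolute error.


Absolute error = (accuracy% / 100) * reading.
Error = (1.304 / 100) * 402.8
Error = 0.01304 * 402.8
Error = 5.2525

5.2525


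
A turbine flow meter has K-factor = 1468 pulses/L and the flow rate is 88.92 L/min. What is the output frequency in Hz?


Frequency = K * Q / 60 (converting L/min to L/s).
f = 1468 * 88.92 / 60
f = 130534.56 / 60
f = 2175.58 Hz

2175.58 Hz


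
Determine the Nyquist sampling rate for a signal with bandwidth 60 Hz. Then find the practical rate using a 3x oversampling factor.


By Nyquist theorem, fs_min = 2 * fmax.
fs_min = 2 * 60 = 120 Hz
Practical rate = 3 * fs_min = 3 * 120 = 360 Hz

fs_min = 120 Hz, fs_practical = 360 Hz


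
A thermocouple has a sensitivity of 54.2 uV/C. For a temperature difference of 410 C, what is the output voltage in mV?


The thermocouple output V = sensitivity * dT.
V = 54.2 uV/C * 410 C
V = 22222.0 uV
V = 22.222 mV

22.222 mV
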